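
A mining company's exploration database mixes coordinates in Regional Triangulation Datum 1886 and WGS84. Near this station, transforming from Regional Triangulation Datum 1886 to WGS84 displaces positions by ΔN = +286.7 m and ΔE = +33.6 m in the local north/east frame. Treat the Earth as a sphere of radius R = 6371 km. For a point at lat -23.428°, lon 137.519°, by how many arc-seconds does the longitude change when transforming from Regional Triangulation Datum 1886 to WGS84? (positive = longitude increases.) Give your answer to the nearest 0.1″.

At latitude -23.428°, cos φ = 0.917560.
One radian of longitude at latitude φ spans R cos φ, so Δλ = ΔE / (R cos φ) = 33.6 / (6371000 × 0.917560) = 5.7477e-06 rad = 1.186″.

Δλ = 1.2″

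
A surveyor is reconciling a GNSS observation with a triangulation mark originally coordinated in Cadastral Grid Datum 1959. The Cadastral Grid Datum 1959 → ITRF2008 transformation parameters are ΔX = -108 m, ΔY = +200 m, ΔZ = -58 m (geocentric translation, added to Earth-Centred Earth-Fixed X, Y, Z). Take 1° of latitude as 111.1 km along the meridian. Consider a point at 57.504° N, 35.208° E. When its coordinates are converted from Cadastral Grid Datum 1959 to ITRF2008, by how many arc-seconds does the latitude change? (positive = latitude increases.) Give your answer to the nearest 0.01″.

sin φ = 0.843429, cos φ = 0.537241, sin λ = 0.576546, cos λ = 0.817064.
North component: ΔN = −sin φ cos λ·ΔX − sin φ sin λ·ΔY + cos φ·ΔZ = −(0.843429)(0.817064)(-108) − (0.843429)(0.576546)(200) + (0.537241)(-58) = -53.99 m.
1° of latitude spans 111100 m, so Δφ = -53.99 / 111100 × 3600 = -1.749″.

Δφ = -1.75″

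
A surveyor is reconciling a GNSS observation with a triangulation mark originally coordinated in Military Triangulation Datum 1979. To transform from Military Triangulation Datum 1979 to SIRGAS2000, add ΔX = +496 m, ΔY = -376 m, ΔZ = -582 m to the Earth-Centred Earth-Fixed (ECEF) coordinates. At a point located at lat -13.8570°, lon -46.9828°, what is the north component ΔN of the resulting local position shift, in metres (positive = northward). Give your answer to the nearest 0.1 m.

ΔN = -418.2 m

The local north axis is (−sin φ cos λ, −sin φ sin λ, cos φ), giving ΔN = 81.042 + 65.841 − 565.062 = -418.18 m.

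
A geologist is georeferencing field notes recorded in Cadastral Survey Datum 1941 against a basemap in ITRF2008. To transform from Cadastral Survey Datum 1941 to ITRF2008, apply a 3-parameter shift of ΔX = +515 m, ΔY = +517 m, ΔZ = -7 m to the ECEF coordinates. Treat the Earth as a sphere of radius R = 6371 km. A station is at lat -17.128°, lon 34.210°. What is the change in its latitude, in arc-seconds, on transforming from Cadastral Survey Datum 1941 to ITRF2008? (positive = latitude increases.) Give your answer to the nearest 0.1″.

Δφ = 6.6″

sin φ = -0.294507, cos φ = 0.955649, sin λ = 0.562228, cos λ = 0.826982.
North component: ΔN = −sin φ cos λ·ΔX − sin φ sin λ·ΔY + cos φ·ΔZ = −(-0.294507)(0.826982)(515) − (-0.294507)(0.562228)(517) + (0.955649)(-7) = 204.34 m.
1° of latitude spans πR/180 = 111195 m, so Δφ = 204.34 / 111195 × 3600 = 6.616″.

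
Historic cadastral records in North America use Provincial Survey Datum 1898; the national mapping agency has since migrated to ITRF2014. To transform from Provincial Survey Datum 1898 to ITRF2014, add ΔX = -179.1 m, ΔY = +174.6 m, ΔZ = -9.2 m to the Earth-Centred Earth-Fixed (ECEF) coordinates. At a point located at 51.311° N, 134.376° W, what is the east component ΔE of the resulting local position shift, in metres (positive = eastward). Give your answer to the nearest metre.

At φ = 51.311°, λ = -134.376°: sin φ = 0.780550, cos φ = 0.625093, sin λ = -0.714766, cos λ = -0.699364.
ΔE = −sin λ·ΔX + cos λ·ΔY = −(-0.714766)·(-179.1) + (-0.699364)·(174.6) = -250.12 m.

ΔE = -250 m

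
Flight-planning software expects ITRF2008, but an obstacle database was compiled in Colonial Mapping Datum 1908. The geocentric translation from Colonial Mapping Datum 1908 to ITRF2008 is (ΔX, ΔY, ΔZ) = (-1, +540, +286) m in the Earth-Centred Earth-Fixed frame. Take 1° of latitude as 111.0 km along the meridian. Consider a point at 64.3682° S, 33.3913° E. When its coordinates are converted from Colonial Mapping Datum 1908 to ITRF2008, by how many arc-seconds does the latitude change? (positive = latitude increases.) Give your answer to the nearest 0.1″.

Δφ = 12.7″

sin φ = -0.901593, cos φ = 0.432586, sin λ = 0.550354, cos λ = 0.834931.
North component: ΔN = −sin φ cos λ·ΔX − sin φ sin λ·ΔY + cos φ·ΔZ = −(-0.901593)(0.834931)(-1) − (-0.901593)(0.550354)(540) + (0.432586)(286) = 390.91 m.
1° of latitude spans 111000 m, so Δφ = 390.91 / 111000 × 3600 = 12.678″.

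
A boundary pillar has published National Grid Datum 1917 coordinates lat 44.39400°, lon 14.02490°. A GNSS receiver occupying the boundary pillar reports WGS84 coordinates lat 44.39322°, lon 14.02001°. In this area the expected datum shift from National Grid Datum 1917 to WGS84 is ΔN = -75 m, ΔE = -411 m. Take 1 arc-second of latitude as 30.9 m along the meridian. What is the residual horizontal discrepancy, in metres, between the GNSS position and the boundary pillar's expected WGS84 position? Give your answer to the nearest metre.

Observed coordinate differences: Δφ = -0.00078°, Δλ = -0.00489°.
Converting to metres (1° lat = 111240 m, cos φ = 0.714546): observed ΔN = -86.8 m, observed ΔE = -388.7 m.
Subtracting the expected shift leaves a residual of -86.8 − (-75) = -11.8 m north and -388.7 − (-411) = 22.3 m east.
Residual distance = √((-11.8)² + 22.3²) = 25.2 m.

25 m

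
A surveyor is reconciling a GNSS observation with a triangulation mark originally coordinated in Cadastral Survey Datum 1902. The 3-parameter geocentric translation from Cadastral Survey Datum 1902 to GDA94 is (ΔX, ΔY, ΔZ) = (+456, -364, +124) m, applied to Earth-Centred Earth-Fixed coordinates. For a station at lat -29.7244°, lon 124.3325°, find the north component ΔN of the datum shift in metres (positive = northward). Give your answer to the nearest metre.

At φ = -29.7244°, λ = 124.3325°: sin φ = -0.495829, cos φ = 0.868420, sin λ = 0.825779, cos λ = -0.563995.
ΔN = −sin φ cos λ·ΔX − sin φ sin λ·ΔY + cos φ·ΔZ = −(-0.495829)(-0.563995)(456) − (-0.495829)(0.825779)(-364) + (0.868420)(124) = -168.87 m.

ΔN = -169 m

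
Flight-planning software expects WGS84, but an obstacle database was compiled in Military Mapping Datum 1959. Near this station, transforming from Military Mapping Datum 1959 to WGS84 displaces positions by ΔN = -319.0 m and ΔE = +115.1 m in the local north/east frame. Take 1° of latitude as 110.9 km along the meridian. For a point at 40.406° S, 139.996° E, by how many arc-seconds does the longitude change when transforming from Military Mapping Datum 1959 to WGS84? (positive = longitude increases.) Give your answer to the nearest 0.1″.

At latitude -40.406°, cos φ = 0.761470.
1° of longitude at this latitude = 110.9 × cos φ = 84.45 km, so Δλ = 115.1 / 84447.1 = 0.0013630° = 4.907″.

Δλ = 4.9″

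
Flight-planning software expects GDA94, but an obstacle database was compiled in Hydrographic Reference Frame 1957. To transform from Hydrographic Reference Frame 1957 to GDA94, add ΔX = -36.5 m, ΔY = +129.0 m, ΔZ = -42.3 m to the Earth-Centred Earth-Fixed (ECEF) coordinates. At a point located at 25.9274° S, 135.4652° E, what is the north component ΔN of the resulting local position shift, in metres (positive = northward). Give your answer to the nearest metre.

The local north axis is (−sin φ cos λ, −sin φ sin λ, cos φ), giving ΔN = 11.376 + 39.558 − 38.042 = 12.89 m.

ΔN = 13 m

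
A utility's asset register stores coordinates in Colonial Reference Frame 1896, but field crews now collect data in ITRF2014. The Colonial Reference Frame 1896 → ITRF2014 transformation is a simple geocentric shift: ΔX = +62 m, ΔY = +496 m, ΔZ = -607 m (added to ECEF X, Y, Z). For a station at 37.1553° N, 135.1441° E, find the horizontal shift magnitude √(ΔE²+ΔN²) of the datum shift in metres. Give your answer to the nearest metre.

777 m

At φ = 37.1553°, λ = 135.1441°: sin φ = 0.603978, cos φ = 0.797001, sin λ = 0.705326, cos λ = -0.708883.
ΔE = −sin λ·ΔX + cos λ·ΔY = −(0.705326)·(62) + (-0.708883)·(496) = -395.34 m.
ΔN = −sin φ cos λ·ΔX − sin φ sin λ·ΔY + cos φ·ΔZ = −(0.603978)(-0.708883)(62) − (0.603978)(0.705326)(496) + (0.797001)(-607) = -668.53 m.
Horizontal magnitude = √(ΔE² + ΔN²) = √((-395.34)² + (-668.53)²) = 776.68 m.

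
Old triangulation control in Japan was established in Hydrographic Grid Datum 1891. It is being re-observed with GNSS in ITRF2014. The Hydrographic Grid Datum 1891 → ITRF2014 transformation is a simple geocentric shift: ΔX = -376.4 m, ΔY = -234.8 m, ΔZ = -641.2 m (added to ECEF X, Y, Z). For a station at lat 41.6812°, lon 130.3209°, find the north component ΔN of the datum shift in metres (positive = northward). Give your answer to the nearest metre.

The local north axis is (−sin φ cos λ, −sin φ sin λ, cos φ), giving ΔN = -161.961 + 119.045 − 478.884 = -521.80 m.

ΔN = -522 m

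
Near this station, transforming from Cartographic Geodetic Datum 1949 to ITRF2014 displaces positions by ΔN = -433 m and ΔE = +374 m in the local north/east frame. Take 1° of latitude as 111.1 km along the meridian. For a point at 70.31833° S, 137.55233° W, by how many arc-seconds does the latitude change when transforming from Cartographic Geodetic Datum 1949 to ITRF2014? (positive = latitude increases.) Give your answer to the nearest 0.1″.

1° of latitude = 111.1 km, so Δφ = -433.0 / 111100 = -0.0038974° = -14.031″.

Δφ = -14.0″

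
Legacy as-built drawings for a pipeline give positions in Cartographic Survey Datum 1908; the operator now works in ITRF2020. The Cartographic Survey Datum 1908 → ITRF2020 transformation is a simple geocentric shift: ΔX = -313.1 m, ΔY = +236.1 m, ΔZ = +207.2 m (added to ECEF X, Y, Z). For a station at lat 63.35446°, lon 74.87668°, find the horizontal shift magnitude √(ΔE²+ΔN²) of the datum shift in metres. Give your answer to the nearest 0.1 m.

The local east axis at (φ, λ) is (−sin λ, cos λ, 0), so ΔE = −sin(74.87668°)·(-313.1) + cos(74.87668°)·236.1 = 363.85 m.
The local north axis is (−sin φ cos λ, −sin φ sin λ, cos φ), giving ΔN = 73.012 − 203.717 + 92.923 = -37.78 m.
Horizontal magnitude = √(ΔE² + ΔN²) = √(363.85² + (-37.78)²) = 365.81 m.

365.8 m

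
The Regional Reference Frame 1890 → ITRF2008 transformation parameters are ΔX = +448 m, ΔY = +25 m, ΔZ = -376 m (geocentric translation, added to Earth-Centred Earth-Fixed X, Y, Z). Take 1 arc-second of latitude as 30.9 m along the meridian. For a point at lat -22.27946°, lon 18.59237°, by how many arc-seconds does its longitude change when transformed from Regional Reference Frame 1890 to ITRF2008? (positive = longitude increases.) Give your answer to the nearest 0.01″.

Δλ = -4.17″

sin φ = -0.379124, cos φ = 0.925346, sin λ = 0.318833, cos λ = 0.947811.
East component: ΔE = −sin λ·ΔX + cos λ·ΔY = −(0.318833)(448) + (0.947811)(25) = -119.14 m.
1° of latitude spans 3600 × 30.90 = 111240 m; at latitude φ, 1° of longitude spans that × cos φ = 102935.5 m, so Δλ = -119.14 / 102935.5 × 3600 = -4.167″.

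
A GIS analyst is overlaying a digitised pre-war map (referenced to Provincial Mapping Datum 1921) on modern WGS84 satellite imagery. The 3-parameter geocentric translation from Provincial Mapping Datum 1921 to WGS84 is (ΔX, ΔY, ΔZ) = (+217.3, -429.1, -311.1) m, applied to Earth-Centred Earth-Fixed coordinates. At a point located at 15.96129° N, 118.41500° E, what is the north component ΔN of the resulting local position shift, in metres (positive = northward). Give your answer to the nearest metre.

ΔN = -167 m

At φ = 15.96129°, λ = 118.41500°: sin φ = 0.274988, cos φ = 0.961448, sin λ = 0.879524, cos λ = -0.475854.
ΔN = −sin φ cos λ·ΔX − sin φ sin λ·ΔY + cos φ·ΔZ = −(0.274988)(-0.475854)(217.3) − (0.274988)(0.879524)(-429.1) + (0.961448)(-311.1) = -166.89 m.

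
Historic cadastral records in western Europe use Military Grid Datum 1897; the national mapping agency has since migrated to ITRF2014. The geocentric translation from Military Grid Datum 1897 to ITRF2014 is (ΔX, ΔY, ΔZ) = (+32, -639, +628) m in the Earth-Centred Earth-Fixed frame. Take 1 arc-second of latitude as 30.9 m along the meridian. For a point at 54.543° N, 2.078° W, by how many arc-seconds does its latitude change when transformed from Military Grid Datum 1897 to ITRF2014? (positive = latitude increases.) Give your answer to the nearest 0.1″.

sin φ = 0.814551, cos φ = 0.580092, sin λ = -0.036260, cos λ = 0.999342.
North component: ΔN = −sin φ cos λ·ΔX − sin φ sin λ·ΔY + cos φ·ΔZ = −(0.814551)(0.999342)(32) − (0.814551)(-0.036260)(-639) + (0.580092)(628) = 319.38 m.
1° of latitude spans 3600 × 30.90 = 111240 m, so Δφ = 319.38 / 111240 × 3600 = 10.336″.

Δφ = 10.3″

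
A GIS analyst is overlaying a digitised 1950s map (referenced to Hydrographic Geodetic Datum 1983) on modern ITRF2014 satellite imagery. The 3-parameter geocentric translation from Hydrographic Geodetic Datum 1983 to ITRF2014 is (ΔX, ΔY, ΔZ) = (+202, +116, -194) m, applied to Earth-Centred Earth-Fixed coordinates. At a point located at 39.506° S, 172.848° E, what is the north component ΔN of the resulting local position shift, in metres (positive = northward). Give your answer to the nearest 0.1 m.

ΔN = -268.0 m

At φ = -39.506°, λ = 172.848°: sin φ = -0.636159, cos φ = 0.771558, sin λ = 0.124502, cos λ = -0.992219.
ΔN = −sin φ cos λ·ΔX − sin φ sin λ·ΔY + cos φ·ΔZ = −(-0.636159)(-0.992219)(202) − (-0.636159)(0.124502)(116) + (0.771558)(-194) = -268.00 m.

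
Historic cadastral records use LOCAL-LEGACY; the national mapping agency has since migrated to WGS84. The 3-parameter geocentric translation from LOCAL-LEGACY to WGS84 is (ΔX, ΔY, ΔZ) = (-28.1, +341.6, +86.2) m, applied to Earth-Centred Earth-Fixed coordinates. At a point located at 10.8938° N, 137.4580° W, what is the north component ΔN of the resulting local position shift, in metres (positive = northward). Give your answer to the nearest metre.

At φ = 10.8938°, λ = -137.4580°: sin φ = 0.188989, cos φ = 0.981979, sin λ = -0.676130, cos λ = -0.736782.
ΔN = −sin φ cos λ·ΔX − sin φ sin λ·ΔY + cos φ·ΔZ = −(0.188989)(-0.736782)(-28.1) − (0.188989)(-0.676130)(341.6) + (0.981979)(86.2) = 124.38 m.

ΔN = 124 m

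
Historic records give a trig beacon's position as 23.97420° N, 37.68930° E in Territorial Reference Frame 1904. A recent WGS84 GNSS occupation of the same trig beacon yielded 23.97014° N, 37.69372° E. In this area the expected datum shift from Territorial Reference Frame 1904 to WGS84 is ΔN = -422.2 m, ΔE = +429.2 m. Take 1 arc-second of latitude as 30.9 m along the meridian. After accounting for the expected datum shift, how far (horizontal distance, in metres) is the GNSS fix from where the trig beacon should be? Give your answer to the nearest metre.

36 m

Observed coordinate differences: Δφ = -0.00406°, Δλ = +0.00442°.
Converting to metres (1° lat = 111240 m, cos φ = 0.913729): observed ΔN = -451.6 m, observed ΔE = 449.3 m.
Subtracting the expected shift leaves a residual of -451.6 − (-422.2) = -29.4 m north and 449.3 − (429.2) = 20.1 m east.
Residual distance = √((-29.4)² + 20.1²) = 35.6 m.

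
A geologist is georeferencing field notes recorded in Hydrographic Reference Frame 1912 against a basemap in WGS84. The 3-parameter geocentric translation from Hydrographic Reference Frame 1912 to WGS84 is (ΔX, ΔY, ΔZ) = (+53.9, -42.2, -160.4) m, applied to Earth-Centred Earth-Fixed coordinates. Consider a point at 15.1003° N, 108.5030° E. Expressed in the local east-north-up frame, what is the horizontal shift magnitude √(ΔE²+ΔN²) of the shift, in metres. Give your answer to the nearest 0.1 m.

145.0 m

The local east axis at (φ, λ) is (−sin λ, cos λ, 0), so ΔE = −sin(108.5030°)·53.9 + cos(108.5030°)·(-42.2) = -37.72 m.
The local north axis is (−sin φ cos λ, −sin φ sin λ, cos φ), giving ΔN = 4.456 + 10.425 − 154.862 = -139.98 m.
Horizontal magnitude = √(ΔE² + ΔN²) = √((-37.72)² + (-139.98)²) = 144.97 m.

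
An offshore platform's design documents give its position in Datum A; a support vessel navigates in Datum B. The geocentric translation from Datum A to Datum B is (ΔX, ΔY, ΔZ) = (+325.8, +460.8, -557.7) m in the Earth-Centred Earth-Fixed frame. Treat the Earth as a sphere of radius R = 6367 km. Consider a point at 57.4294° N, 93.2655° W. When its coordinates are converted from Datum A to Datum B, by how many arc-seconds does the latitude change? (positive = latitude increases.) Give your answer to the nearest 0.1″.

sin φ = 0.842729, cos φ = 0.538338, sin λ = -0.998376, cos λ = -0.056963.
North component: ΔN = −sin φ cos λ·ΔX − sin φ sin λ·ΔY + cos φ·ΔZ = −(0.842729)(-0.056963)(325.8) − (0.842729)(-0.998376)(460.8) + (0.538338)(-557.7) = 103.11 m.
1° of latitude spans πR/180 = 111125 m, so Δφ = 103.11 / 111125 × 3600 = 3.340″.

Δφ = 3.3″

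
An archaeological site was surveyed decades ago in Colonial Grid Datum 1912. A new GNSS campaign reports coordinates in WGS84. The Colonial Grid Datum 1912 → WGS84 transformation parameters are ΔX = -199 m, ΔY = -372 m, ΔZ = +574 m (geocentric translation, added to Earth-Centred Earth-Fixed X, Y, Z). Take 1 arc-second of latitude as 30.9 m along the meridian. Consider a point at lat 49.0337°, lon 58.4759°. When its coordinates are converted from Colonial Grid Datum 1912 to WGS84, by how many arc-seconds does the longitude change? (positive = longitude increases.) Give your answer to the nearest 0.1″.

sin φ = 0.755095, cos φ = 0.655615, sin λ = 0.852420, cos λ = 0.522857.
East component: ΔE = −sin λ·ΔX + cos λ·ΔY = −(0.852420)(-199) + (0.522857)(-372) = -24.87 m.
1° of latitude spans 3600 × 30.90 = 111240 m; at latitude φ, 1° of longitude spans that × cos φ = 72930.6 m, so Δλ = -24.87 / 72930.6 × 3600 = -1.228″.

Δλ = -1.2″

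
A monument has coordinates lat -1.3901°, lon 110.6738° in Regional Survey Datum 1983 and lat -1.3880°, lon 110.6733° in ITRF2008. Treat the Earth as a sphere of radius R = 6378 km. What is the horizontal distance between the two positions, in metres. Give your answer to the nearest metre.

Δφ = -1.3880° − -1.3901° = +0.0021°; Δλ = 110.6733° − 110.6738° = -0.0005°.
1° along a meridian = πR/180 = 111317 m.
ΔN = Δφ × 111317 = 233.8 m; ΔE = Δλ × 111317 × cos(-1.3901°) = -0.0005 × 111317 × 0.999706 = -55.6 m.
Distance = √(ΔE² + ΔN²) = √((-55.6)² + 233.8²) = 240.3 m.

240 m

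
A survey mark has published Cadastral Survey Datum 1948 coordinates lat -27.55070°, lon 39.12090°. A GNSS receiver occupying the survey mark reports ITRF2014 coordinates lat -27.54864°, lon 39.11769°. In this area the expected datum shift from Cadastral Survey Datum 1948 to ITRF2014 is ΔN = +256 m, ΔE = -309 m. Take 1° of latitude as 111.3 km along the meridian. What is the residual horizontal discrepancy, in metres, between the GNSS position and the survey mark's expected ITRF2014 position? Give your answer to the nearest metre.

Observed coordinate differences: Δφ = +0.00206°, Δλ = -0.00321°.
Converting to metres (1° lat = 111300 m, cos φ = 0.886602): observed ΔN = 229.3 m, observed ΔE = -316.8 m.
Subtracting the expected shift leaves a residual of 229.3 − (256) = -26.7 m north and -316.8 − (-309) = -7.8 m east.
Residual distance = √((-26.7)² + (-7.8)²) = 27.8 m.

28 m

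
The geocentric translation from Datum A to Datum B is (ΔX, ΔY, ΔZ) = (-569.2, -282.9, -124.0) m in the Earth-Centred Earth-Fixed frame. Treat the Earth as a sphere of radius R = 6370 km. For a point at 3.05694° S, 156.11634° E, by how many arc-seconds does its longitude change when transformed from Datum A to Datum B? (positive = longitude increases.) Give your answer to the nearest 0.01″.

Δλ = 15.86″

sin φ = -0.053328, cos φ = 0.998577, sin λ = 0.404881, cos λ = -0.914369.
East component: ΔE = −sin λ·ΔX + cos λ·ΔY = −(0.404881)(-569.2) + (-0.914369)(-282.9) = 489.13 m.
1° of latitude spans πR/180 = 111177 m; at latitude φ, 1° of longitude spans that × cos φ = 111019.3 m, so Δλ = 489.13 / 111019.3 × 3600 = 15.861″.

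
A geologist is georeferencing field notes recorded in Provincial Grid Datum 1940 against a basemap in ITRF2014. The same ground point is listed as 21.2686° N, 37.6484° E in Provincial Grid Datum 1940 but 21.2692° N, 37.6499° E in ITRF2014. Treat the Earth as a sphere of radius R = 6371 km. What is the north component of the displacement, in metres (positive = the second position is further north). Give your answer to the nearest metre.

Δφ = 21.2692° − 21.2686° = +0.0006°; Δλ = 37.6499° − 37.6484° = +0.0015°.
1° along a meridian = πR/180 = 111195 m.
ΔN = Δφ × 111195 = 66.7 m; ΔE = Δλ × 111195 × cos(21.2686°) = +0.0015 × 111195 × 0.931890 = 155.4 m.

ΔN = 67 m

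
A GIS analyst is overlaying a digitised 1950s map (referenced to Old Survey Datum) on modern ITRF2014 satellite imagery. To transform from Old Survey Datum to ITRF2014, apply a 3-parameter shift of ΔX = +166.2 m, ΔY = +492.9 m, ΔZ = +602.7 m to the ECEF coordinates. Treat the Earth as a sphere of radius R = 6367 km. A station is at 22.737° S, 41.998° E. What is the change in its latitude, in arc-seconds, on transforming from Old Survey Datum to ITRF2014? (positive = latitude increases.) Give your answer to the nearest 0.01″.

Δφ = 23.68″

sin φ = -0.386502, cos φ = 0.922289, sin λ = 0.669105, cos λ = 0.743168.
North component: ΔN = −sin φ cos λ·ΔX − sin φ sin λ·ΔY + cos φ·ΔZ = −(-0.386502)(0.743168)(166.2) − (-0.386502)(0.669105)(492.9) + (0.922289)(602.7) = 731.07 m.
1° of latitude spans πR/180 = 111125 m, so Δφ = 731.07 / 111125 × 3600 = 23.684″.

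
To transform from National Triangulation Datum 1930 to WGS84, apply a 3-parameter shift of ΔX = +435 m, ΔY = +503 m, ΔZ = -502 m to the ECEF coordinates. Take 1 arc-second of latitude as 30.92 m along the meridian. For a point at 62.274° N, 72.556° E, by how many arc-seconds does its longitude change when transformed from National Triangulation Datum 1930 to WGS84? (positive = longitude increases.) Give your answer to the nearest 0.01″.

Δλ = -18.37″

sin φ = 0.885183, cos φ = 0.465244, sin λ = 0.954010, cos λ = 0.299774.
East component: ΔE = −sin λ·ΔX + cos λ·ΔY = −(0.954010)(435) + (0.299774)(503) = -264.21 m.
1° of latitude spans 3600 × 30.92 = 111312 m; at latitude φ, 1° of longitude spans that × cos φ = 51787.2 m, so Δλ = -264.21 / 51787.2 × 3600 = -18.367″.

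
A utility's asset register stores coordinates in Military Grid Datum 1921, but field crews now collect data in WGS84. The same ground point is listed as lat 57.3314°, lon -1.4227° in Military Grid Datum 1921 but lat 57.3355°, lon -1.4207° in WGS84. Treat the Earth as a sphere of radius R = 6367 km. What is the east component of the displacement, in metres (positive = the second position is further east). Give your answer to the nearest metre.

Δφ = 57.3355° − 57.3314° = +0.0041°; Δλ = -1.4207° − -1.4227° = +0.0020°.
1° along a meridian = πR/180 = 111125 m.
ΔN = Δφ × 111125 = 455.6 m; ΔE = Δλ × 111125 × cos(57.3314°) = +0.0020 × 111125 × 0.539779 = 120.0 m.

ΔE = 120 m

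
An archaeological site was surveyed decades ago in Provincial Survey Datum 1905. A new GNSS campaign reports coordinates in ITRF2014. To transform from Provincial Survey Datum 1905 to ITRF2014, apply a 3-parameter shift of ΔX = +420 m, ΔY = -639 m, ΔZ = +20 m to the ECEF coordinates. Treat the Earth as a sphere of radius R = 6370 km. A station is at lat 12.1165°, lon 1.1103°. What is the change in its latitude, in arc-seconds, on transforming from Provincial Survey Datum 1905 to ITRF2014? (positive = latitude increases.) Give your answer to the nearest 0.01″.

Δφ = -2.14″

sin φ = 0.209900, cos φ = 0.977723, sin λ = 0.019377, cos λ = 0.999812.
North component: ΔN = −sin φ cos λ·ΔX − sin φ sin λ·ΔY + cos φ·ΔZ = −(0.209900)(0.999812)(420) − (0.209900)(0.019377)(-639) + (0.977723)(20) = -65.99 m.
1° of latitude spans πR/180 = 111177 m, so Δφ = -65.99 / 111177 × 3600 = -2.137″.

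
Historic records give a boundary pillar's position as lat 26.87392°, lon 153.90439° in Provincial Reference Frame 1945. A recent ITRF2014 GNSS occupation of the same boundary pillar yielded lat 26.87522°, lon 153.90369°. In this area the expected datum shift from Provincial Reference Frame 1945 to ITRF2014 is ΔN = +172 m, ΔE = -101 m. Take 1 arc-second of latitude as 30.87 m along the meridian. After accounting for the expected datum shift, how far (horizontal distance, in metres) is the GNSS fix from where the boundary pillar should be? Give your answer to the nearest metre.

42 m

Observed coordinate differences: Δφ = +0.00130°, Δλ = -0.00070°.
Converting to metres (1° lat = 111132 m, cos φ = 0.892003): observed ΔN = 144.5 m, observed ΔE = -69.4 m.
Subtracting the expected shift leaves a residual of 144.5 − (172) = -27.5 m north and -69.4 − (-101) = 31.6 m east.
Residual distance = √((-27.5)² + 31.6²) = 41.9 m.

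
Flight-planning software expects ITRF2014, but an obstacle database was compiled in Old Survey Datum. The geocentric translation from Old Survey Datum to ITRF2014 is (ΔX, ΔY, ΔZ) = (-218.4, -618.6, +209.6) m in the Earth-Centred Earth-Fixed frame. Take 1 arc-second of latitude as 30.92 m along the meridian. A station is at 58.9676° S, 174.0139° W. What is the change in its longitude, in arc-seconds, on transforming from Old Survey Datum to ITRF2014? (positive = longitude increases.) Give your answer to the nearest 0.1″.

Δλ = 37.2″

sin φ = -0.856876, cos φ = 0.515523, sin λ = -0.104287, cos λ = -0.994547.
East component: ΔE = −sin λ·ΔX + cos λ·ΔY = −(-0.104287)(-218.4) + (-0.994547)(-618.6) = 592.45 m.
1° of latitude spans 3600 × 30.92 = 111312 m; at latitude φ, 1° of longitude spans that × cos φ = 57383.9 m, so Δλ = 592.45 / 57383.9 × 3600 = 37.168″.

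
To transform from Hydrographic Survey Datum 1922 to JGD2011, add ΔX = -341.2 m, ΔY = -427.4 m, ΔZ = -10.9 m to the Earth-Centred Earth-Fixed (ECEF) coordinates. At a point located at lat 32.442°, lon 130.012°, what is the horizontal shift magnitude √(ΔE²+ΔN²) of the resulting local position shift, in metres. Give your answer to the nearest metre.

538 m

At φ = 32.442°, λ = 130.012°: sin φ = 0.536446, cos φ = 0.843935, sin λ = 0.765910, cos λ = -0.642948.
ΔE = −sin λ·ΔX + cos λ·ΔY = −(0.765910)·(-341.2) + (-0.642948)·(-427.4) = 536.12 m.
ΔN = −sin φ cos λ·ΔX − sin φ sin λ·ΔY + cos φ·ΔZ = −(0.536446)(-0.642948)(-341.2) − (0.536446)(0.765910)(-427.4) + (0.843935)(-10.9) = 48.72 m.
Horizontal magnitude = √(ΔE² + ΔN²) = √(536.12² + 48.72²) = 538.33 m.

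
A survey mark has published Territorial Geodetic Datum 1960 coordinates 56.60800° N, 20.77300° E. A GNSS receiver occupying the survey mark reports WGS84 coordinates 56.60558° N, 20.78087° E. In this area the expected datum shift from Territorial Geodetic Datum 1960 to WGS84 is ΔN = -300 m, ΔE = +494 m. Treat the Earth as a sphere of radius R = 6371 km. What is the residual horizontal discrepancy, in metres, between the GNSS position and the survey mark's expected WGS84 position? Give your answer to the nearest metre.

33 m

Observed coordinate differences: Δφ = -0.00242°, Δλ = +0.00787°.
Converting to metres (1° lat = 111195 m, cos φ = 0.550364): observed ΔN = -269.1 m, observed ΔE = 481.6 m.
Subtracting the expected shift leaves a residual of -269.1 − (-300) = 30.9 m north and 481.6 − (494) = -12.4 m east.
Residual distance = √(30.9² + (-12.4)²) = 33.3 m.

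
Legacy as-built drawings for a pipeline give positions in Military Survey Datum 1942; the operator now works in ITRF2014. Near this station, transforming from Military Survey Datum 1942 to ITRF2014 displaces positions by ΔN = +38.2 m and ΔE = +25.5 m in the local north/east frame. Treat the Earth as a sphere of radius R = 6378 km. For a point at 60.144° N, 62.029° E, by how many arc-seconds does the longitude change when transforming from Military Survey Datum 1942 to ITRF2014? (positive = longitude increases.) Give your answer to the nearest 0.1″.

Δλ = 1.7″

At latitude 60.144°, cos φ = 0.497822.
One radian of longitude at latitude φ spans R cos φ, so Δλ = ΔE / (R cos φ) = 25.5 / (6378000 × 0.497822) = 8.0312e-06 rad = 1.657″.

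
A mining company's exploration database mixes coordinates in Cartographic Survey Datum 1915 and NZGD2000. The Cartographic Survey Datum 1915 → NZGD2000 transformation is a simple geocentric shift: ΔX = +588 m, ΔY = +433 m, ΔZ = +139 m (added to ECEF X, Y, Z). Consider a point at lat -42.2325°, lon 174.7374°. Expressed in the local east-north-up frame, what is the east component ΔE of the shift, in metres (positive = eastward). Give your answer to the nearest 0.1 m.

The local east axis at (φ, λ) is (−sin λ, cos λ, 0), so ΔE = −sin(174.7374°)·588 + cos(174.7374°)·433 = -485.11 m.

ΔE = -485.1 m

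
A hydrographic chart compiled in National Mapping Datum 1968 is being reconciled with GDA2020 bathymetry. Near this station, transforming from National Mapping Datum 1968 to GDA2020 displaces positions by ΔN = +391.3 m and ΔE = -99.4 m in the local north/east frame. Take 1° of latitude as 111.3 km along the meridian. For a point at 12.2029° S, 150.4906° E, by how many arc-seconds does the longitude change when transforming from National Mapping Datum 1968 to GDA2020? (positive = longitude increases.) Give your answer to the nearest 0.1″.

At latitude -12.2029°, cos φ = 0.977405.
1° of longitude at this latitude = 111.3 × cos φ = 108.79 km, so Δλ = -99.4 / 108785.2 = -0.0009137° = -3.289″.

Δλ = -3.3″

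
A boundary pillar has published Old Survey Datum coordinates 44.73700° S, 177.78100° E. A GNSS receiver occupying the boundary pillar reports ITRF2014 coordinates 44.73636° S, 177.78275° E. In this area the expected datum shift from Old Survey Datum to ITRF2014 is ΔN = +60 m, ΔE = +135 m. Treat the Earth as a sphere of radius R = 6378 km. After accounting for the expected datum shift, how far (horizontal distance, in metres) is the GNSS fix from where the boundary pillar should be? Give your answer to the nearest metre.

12 m

Observed coordinate differences: Δφ = +0.00064°, Δλ = +0.00175°.
Converting to metres (1° lat = 111317 m, cos φ = 0.710345): observed ΔN = 71.2 m, observed ΔE = 138.4 m.
Subtracting the expected shift leaves a residual of 71.2 − (60) = 11.2 m north and 138.4 − (135) = 3.4 m east.
Residual distance = √(11.2² + 3.4²) = 11.7 m.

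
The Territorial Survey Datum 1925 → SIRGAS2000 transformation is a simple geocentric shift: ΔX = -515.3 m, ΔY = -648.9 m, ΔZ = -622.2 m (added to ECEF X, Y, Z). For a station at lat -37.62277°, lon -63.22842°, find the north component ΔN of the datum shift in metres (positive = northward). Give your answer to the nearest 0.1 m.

ΔN = -280.8 m

The local north axis is (−sin φ cos λ, −sin φ sin λ, cos φ), giving ΔN = -141.693 + 353.666 − 492.812 = -280.84 m.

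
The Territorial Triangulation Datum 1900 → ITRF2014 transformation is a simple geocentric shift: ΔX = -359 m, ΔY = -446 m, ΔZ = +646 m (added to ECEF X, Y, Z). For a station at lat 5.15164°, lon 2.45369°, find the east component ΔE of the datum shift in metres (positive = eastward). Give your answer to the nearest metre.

The local east axis at (φ, λ) is (−sin λ, cos λ, 0), so ΔE = −sin(2.45369°)·(-359) + cos(2.45369°)·(-446) = -430.22 m.

ΔE = -430 m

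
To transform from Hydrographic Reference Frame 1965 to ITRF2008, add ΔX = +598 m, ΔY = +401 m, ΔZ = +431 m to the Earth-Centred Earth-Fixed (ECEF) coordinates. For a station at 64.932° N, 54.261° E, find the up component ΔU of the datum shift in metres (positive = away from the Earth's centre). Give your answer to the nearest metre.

ΔU = 676 m

The local up (radial) axis is (cos φ cos λ, cos φ sin λ, sin φ), giving ΔU = 147.991 + 137.906 + 390.402 = 676.30 m.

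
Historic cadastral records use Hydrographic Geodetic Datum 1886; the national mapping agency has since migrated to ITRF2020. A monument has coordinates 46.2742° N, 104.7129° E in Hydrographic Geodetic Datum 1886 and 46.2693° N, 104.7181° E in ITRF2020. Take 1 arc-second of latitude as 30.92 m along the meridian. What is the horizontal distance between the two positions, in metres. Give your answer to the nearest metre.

Δφ = 46.2693° − 46.2742° = -0.0049°; Δλ = 104.7181° − 104.7129° = +0.0052°.
1° of latitude = 3600 × 30.92 = 111312 m.
ΔN = Δφ × 111312 = -545.4 m; ΔE = Δλ × 111312 × cos(46.2742°) = +0.0052 × 111312 × 0.691208 = 400.1 m.
Distance = √(ΔE² + ΔN²) = √(400.1² + (-545.4)²) = 676.4 m.

676 m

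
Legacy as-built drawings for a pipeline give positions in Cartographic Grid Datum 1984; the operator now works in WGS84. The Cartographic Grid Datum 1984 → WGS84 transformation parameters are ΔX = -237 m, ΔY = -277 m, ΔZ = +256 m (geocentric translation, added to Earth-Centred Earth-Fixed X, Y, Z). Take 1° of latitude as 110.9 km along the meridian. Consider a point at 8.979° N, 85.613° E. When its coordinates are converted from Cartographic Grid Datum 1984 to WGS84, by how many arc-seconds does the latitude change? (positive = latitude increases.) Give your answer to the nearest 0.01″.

sin φ = 0.156072, cos φ = 0.987746, sin λ = 0.997070, cos λ = 0.076493.
North component: ΔN = −sin φ cos λ·ΔX − sin φ sin λ·ΔY + cos φ·ΔZ = −(0.156072)(0.076493)(-237) − (0.156072)(0.997070)(-277) + (0.987746)(256) = 298.80 m.
1° of latitude spans 110900 m, so Δφ = 298.80 / 110900 × 3600 = 9.699″.

Δφ = 9.70″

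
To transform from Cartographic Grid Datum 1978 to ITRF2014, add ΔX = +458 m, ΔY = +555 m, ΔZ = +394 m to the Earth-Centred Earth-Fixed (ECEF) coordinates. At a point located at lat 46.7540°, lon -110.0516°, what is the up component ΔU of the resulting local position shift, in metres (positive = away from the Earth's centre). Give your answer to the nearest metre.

The local up (radial) axis is (cos φ cos λ, cos φ sin λ, sin φ), giving ΔU = -107.588 − 357.199 + 286.997 = -177.79 m.

ΔU = -178 m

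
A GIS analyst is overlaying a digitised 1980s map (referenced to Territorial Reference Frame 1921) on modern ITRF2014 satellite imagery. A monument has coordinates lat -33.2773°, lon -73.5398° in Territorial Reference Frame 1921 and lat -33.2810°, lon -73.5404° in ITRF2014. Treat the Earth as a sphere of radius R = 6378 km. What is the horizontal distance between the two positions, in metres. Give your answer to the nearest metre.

416 m

Δφ = -33.2810° − -33.2773° = -0.0037°; Δλ = -73.5404° − -73.5398° = -0.0006°.
1° along a meridian = πR/180 = 111317 m.
ΔN = Δφ × 111317 = -411.9 m; ΔE = Δλ × 111317 × cos(-33.2773°) = -0.0006 × 111317 × 0.836025 = -55.8 m.
Distance = √(ΔE² + ΔN²) = √((-55.8)² + (-411.9)²) = 415.6 m.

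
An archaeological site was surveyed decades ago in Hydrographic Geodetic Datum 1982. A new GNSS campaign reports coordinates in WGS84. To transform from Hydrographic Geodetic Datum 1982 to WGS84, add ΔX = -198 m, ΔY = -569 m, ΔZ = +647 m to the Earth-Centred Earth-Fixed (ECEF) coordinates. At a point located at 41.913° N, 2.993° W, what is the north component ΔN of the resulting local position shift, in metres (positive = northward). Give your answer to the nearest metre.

ΔN = 594 m

At φ = 41.913°, λ = -2.993°: sin φ = 0.668001, cos φ = 0.744160, sin λ = -0.052214, cos λ = 0.998636.
ΔN = −sin φ cos λ·ΔX − sin φ sin λ·ΔY + cos φ·ΔZ = −(0.668001)(0.998636)(-198) − (0.668001)(-0.052214)(-569) + (0.744160)(647) = 593.71 m.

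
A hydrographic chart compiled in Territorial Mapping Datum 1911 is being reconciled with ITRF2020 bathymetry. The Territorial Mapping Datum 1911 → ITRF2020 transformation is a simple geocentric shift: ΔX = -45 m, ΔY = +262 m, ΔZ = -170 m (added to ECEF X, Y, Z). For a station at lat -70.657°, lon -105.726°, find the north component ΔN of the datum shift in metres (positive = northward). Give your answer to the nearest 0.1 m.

ΔN = -282.8 m

At φ = -70.657°, λ = -105.726°: sin φ = -0.943553, cos φ = 0.331223, sin λ = -0.962569, cos λ = -0.271037.
ΔN = −sin φ cos λ·ΔX − sin φ sin λ·ΔY + cos φ·ΔZ = −(-0.943553)(-0.271037)(-45) − (-0.943553)(-0.962569)(262) + (0.331223)(-170) = -282.76 m.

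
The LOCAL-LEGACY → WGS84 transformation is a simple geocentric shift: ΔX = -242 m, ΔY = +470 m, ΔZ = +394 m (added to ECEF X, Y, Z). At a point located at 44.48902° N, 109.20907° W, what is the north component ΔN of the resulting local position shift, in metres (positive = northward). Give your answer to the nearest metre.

The local north axis is (−sin φ cos λ, −sin φ sin λ, cos φ), giving ΔN = -55.797 + 311.026 + 281.074 = 536.30 m.

ΔN = 536 m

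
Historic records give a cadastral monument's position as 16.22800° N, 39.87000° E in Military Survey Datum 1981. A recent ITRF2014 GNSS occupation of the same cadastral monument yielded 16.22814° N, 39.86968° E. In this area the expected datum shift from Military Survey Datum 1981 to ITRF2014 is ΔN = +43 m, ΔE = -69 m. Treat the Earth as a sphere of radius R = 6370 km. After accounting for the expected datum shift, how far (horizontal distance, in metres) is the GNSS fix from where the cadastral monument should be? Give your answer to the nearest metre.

44 m

Observed coordinate differences: Δφ = +0.00014°, Δλ = -0.00032°.
Converting to metres (1° lat = 111177 m, cos φ = 0.960157): observed ΔN = 15.6 m, observed ΔE = -34.2 m.
Subtracting the expected shift leaves a residual of 15.6 − (43) = -27.4 m north and -34.2 − (-69) = 34.8 m east.
Residual distance = √((-27.4)² + 34.8²) = 44.3 m.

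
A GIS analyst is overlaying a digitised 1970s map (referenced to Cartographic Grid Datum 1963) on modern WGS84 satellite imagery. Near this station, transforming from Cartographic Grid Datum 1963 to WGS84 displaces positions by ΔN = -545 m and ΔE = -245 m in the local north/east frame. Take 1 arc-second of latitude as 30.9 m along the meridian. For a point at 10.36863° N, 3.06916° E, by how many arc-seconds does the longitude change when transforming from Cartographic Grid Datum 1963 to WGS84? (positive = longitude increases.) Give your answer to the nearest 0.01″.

Δλ = -8.06″

At latitude 10.36863°, cos φ = 0.983670.
1″ of longitude at this latitude = 30.90 × cos φ = 30.3954 m, so Δλ = -245.0 / 30.3954 = -8.060″.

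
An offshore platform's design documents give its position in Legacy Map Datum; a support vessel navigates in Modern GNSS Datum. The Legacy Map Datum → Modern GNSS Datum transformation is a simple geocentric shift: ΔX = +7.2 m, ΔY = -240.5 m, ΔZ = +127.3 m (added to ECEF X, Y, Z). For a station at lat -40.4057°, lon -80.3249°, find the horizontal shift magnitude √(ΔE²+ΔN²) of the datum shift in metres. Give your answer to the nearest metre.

254 m

The local east axis at (φ, λ) is (−sin λ, cos λ, 0), so ΔE = −sin(-80.3249°)·7.2 + cos(-80.3249°)·(-240.5) = -33.32 m.
The local north axis is (−sin φ cos λ, −sin φ sin λ, cos φ), giving ΔN = 0.784 + 153.674 + 96.936 = 251.39 m.
Horizontal magnitude = √(ΔE² + ΔN²) = √((-33.32)² + 251.39²) = 253.59 m.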